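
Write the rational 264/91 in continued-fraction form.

[2; 1, 9, 9]

Run the Euclidean algorithm on 264 and 91; the successive quotients are the partial quotients a_0, a_1, ... (each step inverts the fractional part left over by the previous one):
  264 = 2*91 + 82, so a_0 = 2.
  91 = 1*82 + 9, so a_1 = 1.
  82 = 9*9 + 1, so a_2 = 9.
  9 = 9*1 + 0, so a_3 = 9.
The remainder reaches 0 after 4 divisions, so the expansion has 4 partial quotients, read off in order.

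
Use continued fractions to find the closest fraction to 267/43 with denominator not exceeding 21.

Expand x = 267/43 as a continued fraction with the Euclidean algorithm:
  267 = 6*43 + 9, so a_0 = 6.
  43 = 4*9 + 7, so a_1 = 4.
  9 = 1*7 + 2, so a_2 = 1.
  7 = 3*2 + 1, so a_3 = 3.
  2 = 2*1 + 0, so a_4 = 2.
so x = [6; 4, 1, 3, 2].
Convergents (p_i = a_i*p_{i-1} + p_{i-2}, q_i = a_i*q_{i-1} + q_{i-2} with p_{-2}=0, p_{-1}=1, q_{-2}=1, q_{-1}=0), until the denominator exceeds 21:
  i=0: a_0=6, p_0 = 6*1 + 0 = 6, q_0 = 6*0 + 1 = 1.
  i=1: a_1=4, p_1 = 4*6 + 1 = 25, q_1 = 4*1 + 0 = 4.
  i=2: a_2=1, p_2 = 1*25 + 6 = 31, q_2 = 1*4 + 1 = 5.
  i=3: a_3=3, p_3 = 3*31 + 25 = 118, q_3 = 3*5 + 4 = 19.
  i=4: a_4=2, p_4 = 2*118 + 31 = 267, q_4 = 2*19 + 5 = 43.
q_4 = 43 > 21, so the last convergent with denominator <= 21 is p_3/q_3 = 118/19.
The closest fraction with denominator <= 21 is either p_3/q_3 or the intermediate fraction (k*p_3 + p_2)/(k*q_3 + q_2) with the largest k >= 1 whose denominator stays <= 21; these approach x as k grows, and every other convergent or intermediate fraction in range is farther away.
Largest k: floor((21 - q_2)/q_3) = floor((21 - 5)/19) = 0.
Since k = 0, no intermediate fraction beyond p_3/q_3 has denominator <= 21, so the convergent 118/19 is the closest (its error is |267*19 - 118*43|/(43*19) = 1/817).

118/19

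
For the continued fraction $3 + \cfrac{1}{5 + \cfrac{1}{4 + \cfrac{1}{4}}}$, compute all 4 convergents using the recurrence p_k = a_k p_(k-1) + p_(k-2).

Using the convergent recurrence p_i = a_i*p_{i-1} + p_{i-2}, q_i = a_i*q_{i-1} + q_{i-2} with p_{-2}=0, p_{-1}=1, q_{-2}=1, q_{-1}=0:
  i=0: a_0=3, p_0 = 3*1 + 0 = 3, q_0 = 3*0 + 1 = 1.
  i=1: a_1=5, p_1 = 5*3 + 1 = 16, q_1 = 5*1 + 0 = 5.
  i=2: a_2=4, p_2 = 4*16 + 3 = 67, q_2 = 4*5 + 1 = 21.
  i=3: a_3=4, p_3 = 4*67 + 16 = 284, q_3 = 4*21 + 5 = 89.

3/1, 16/5, 67/21, 284/89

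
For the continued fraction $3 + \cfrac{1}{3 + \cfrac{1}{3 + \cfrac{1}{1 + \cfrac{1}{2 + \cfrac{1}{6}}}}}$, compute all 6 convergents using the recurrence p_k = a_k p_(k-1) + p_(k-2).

3/1, 10/3, 33/10, 43/13, 119/36, 757/229

Using the convergent recurrence p_i = a_i*p_{i-1} + p_{i-2}, q_i = a_i*q_{i-1} + q_{i-2} with p_{-2}=0, p_{-1}=1, q_{-2}=1, q_{-1}=0:
  i=0: a_0=3, p_0 = 3*1 + 0 = 3, q_0 = 3*0 + 1 = 1.
  i=1: a_1=3, p_1 = 3*3 + 1 = 10, q_1 = 3*1 + 0 = 3.
  i=2: a_2=3, p_2 = 3*10 + 3 = 33, q_2 = 3*3 + 1 = 10.
  i=3: a_3=1, p_3 = 1*33 + 10 = 43, q_3 = 1*10 + 3 = 13.
  i=4: a_4=2, p_4 = 2*43 + 33 = 119, q_4 = 2*13 + 10 = 36.
  i=5: a_5=6, p_5 = 6*119 + 43 = 757, q_5 = 6*36 + 13 = 229.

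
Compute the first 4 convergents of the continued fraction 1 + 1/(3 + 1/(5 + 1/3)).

1/1, 4/3, 21/16, 67/51

Using the convergent recurrence p_i = a_i*p_{i-1} + p_{i-2}, q_i = a_i*q_{i-1} + q_{i-2} with p_{-2}=0, p_{-1}=1, q_{-2}=1, q_{-1}=0:
  i=0: a_0=1, p_0 = 1*1 + 0 = 1, q_0 = 1*0 + 1 = 1.
  i=1: a_1=3, p_1 = 3*1 + 1 = 4, q_1 = 3*1 + 0 = 3.
  i=2: a_2=5, p_2 = 5*4 + 1 = 21, q_2 = 5*3 + 1 = 16.
  i=3: a_3=3, p_3 = 3*21 + 4 = 67, q_3 = 3*16 + 3 = 51.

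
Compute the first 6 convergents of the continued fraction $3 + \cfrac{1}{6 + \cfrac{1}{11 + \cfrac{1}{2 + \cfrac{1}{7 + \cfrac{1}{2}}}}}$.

3/1, 19/6, 212/67, 443/140, 3313/1047, 7069/2234

Using the convergent recurrence p_i = a_i*p_{i-1} + p_{i-2}, q_i = a_i*q_{i-1} + q_{i-2} with p_{-2}=0, p_{-1}=1, q_{-2}=1, q_{-1}=0:
  i=0: a_0=3, p_0 = 3*1 + 0 = 3, q_0 = 3*0 + 1 = 1.
  i=1: a_1=6, p_1 = 6*3 + 1 = 19, q_1 = 6*1 + 0 = 6.
  i=2: a_2=11, p_2 = 11*19 + 3 = 212, q_2 = 11*6 + 1 = 67.
  i=3: a_3=2, p_3 = 2*212 + 19 = 443, q_3 = 2*67 + 6 = 140.
  i=4: a_4=7, p_4 = 7*443 + 212 = 3313, q_4 = 7*140 + 67 = 1047.
  i=5: a_5=2, p_5 = 2*3313 + 443 = 7069, q_5 = 2*1047 + 140 = 2234.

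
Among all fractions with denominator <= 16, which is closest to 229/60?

Expand x = 229/60 as a continued fraction with the Euclidean algorithm:
  229 = 3*60 + 49, so a_0 = 3.
  60 = 1*49 + 11, so a_1 = 1.
  49 = 4*11 + 5, so a_2 = 4.
  11 = 2*5 + 1, so a_3 = 2.
  5 = 5*1 + 0, so a_4 = 5.
so x = [3; 1, 4, 2, 5].
Convergents (p_i = a_i*p_{i-1} + p_{i-2}, q_i = a_i*q_{i-1} + q_{i-2} with p_{-2}=0, p_{-1}=1, q_{-2}=1, q_{-1}=0), until the denominator exceeds 16:
  i=0: a_0=3, p_0 = 3*1 + 0 = 3, q_0 = 3*0 + 1 = 1.
  i=1: a_1=1, p_1 = 1*3 + 1 = 4, q_1 = 1*1 + 0 = 1.
  i=2: a_2=4, p_2 = 4*4 + 3 = 19, q_2 = 4*1 + 1 = 5.
  i=3: a_3=2, p_3 = 2*19 + 4 = 42, q_3 = 2*5 + 1 = 11.
  i=4: a_4=5, p_4 = 5*42 + 19 = 229, q_4 = 5*11 + 5 = 60.
q_4 = 60 > 16, so the last convergent with denominator <= 16 is p_3/q_3 = 42/11.
The closest fraction with denominator <= 16 is either p_3/q_3 or the intermediate fraction (k*p_3 + p_2)/(k*q_3 + q_2) with the largest k >= 1 whose denominator stays <= 16; these approach x as k grows, and every other convergent or intermediate fraction in range is farther away.
Largest k: floor((16 - q_2)/q_3) = floor((16 - 5)/11) = 1.
That gives (1*42 + 19)/(1*11 + 5) = 61/16.
Compare the errors: |x - 42/11| = |229*11 - 42*60|/(60*11) = 1/660, and |x - 61/16| = |229*16 - 61*60|/(60*16) = 4/960.
Cross-multiplying, 1*960 = 960 < 2640 = 4*660, so 1/660 is smaller: the convergent 42/11 is closer to x than 61/16.

42/11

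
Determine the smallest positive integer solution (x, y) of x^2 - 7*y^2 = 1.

First expand sqrt(7) as a continued fraction. With x_i = (sqrt(7) + m_i)/d_i and (m_0, d_0) = (0, 1): a_0 = floor(sqrt(7)) = 2, since 2^2 = 4 <= 7 < 9 = 3^2.
Iterate m_{i+1} = d_i*a_i - m_i, d_{i+1} = (7 - m_{i+1}^2)/d_i, a_{i+1} = floor((a_0 + m_{i+1})/d_{i+1}):
  m_1 = 1*2 - 0 = 2, d_1 = (7 - 2^2)/1 = 3/1 = 3, a_1 = floor((2 + 2)/3) = 1.
  m_2 = 3*1 - 2 = 1, d_2 = (7 - 1^2)/3 = 6/3 = 2, a_2 = floor((2 + 1)/2) = 1.
  m_3 = 2*1 - 1 = 1, d_3 = (7 - 1^2)/2 = 6/2 = 3, a_3 = floor((2 + 1)/3) = 1.
  m_4 = 3*1 - 1 = 2, d_4 = (7 - 2^2)/3 = 3/3 = 1, a_4 = floor((2 + 2)/1) = 4.
  m_5 = 1*4 - 2 = 2, d_5 = (7 - 2^2)/1 = 3/1 = 3: (m_5, d_5) = (m_1, d_1) = (2, 3), so from here the quotients repeat a_1, ..., a_4; the period length is 4.
So sqrt(7) = [2; (1, 1, 1, 4)] with period length k = 4.
k is even, so the fundamental solution of x^2 - 7y^2 = 1 is (p_{k-1}, q_{k-1}) = (p_3, q_3); compute convergents through index 3.
Convergents (p_i = a_i*p_{i-1} + p_{i-2}, q_i = a_i*q_{i-1} + q_{i-2} with p_{-2}=0, p_{-1}=1, q_{-2}=1, q_{-1}=0):
  i=0: a_0=2, p_0 = 2*1 + 0 = 2, q_0 = 2*0 + 1 = 1.
  i=1: a_1=1, p_1 = 1*2 + 1 = 3, q_1 = 1*1 + 0 = 1.
  i=2: a_2=1, p_2 = 1*3 + 2 = 5, q_2 = 1*1 + 1 = 2.
  i=3: a_3=1, p_3 = 1*5 + 3 = 8, q_3 = 1*2 + 1 = 3.
Check: 8^2 - 7*3^2 = 64 - 63 = 1, so (x, y) = (8, 3) solves the equation, and by the theorem it is the least positive solution.

(x, y) = (8, 3)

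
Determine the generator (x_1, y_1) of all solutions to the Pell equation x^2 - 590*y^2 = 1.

First expand sqrt(590) as a continued fraction. With x_i = (sqrt(590) + m_i)/d_i and (m_0, d_0) = (0, 1): a_0 = floor(sqrt(590)) = 24, since 24^2 = 576 <= 590 < 625 = 25^2.
Iterate m_{i+1} = d_i*a_i - m_i, d_{i+1} = (590 - m_{i+1}^2)/d_i, a_{i+1} = floor((a_0 + m_{i+1})/d_{i+1}):
  m_1 = 1*24 - 0 = 24, d_1 = (590 - 24^2)/1 = 14/1 = 14, a_1 = floor((24 + 24)/14) = 3.
  m_2 = 14*3 - 24 = 18, d_2 = (590 - 18^2)/14 = 266/14 = 19, a_2 = floor((24 + 18)/19) = 2.
  m_3 = 19*2 - 18 = 20, d_3 = (590 - 20^2)/19 = 190/19 = 10, a_3 = floor((24 + 20)/10) = 4.
  m_4 = 10*4 - 20 = 20, d_4 = (590 - 20^2)/10 = 190/10 = 19, a_4 = floor((24 + 20)/19) = 2.
  m_5 = 19*2 - 20 = 18, d_5 = (590 - 18^2)/19 = 266/19 = 14, a_5 = floor((24 + 18)/14) = 3.
  m_6 = 14*3 - 18 = 24, d_6 = (590 - 24^2)/14 = 14/14 = 1, a_6 = floor((24 + 24)/1) = 48.
  m_7 = 1*48 - 24 = 24, d_7 = (590 - 24^2)/1 = 14/1 = 14: (m_7, d_7) = (m_1, d_1) = (24, 14), so from here the quotients repeat a_1, ..., a_6; the period length is 6.
So sqrt(590) = [24; (3, 2, 4, 2, 3, 48)] with period length k = 6.
k is even, so the fundamental solution of x^2 - 590y^2 = 1 is (p_{k-1}, q_{k-1}) = (p_5, q_5); compute convergents through index 5.
Convergents (p_i = a_i*p_{i-1} + p_{i-2}, q_i = a_i*q_{i-1} + q_{i-2} with p_{-2}=0, p_{-1}=1, q_{-2}=1, q_{-1}=0):
  i=0: a_0=24, p_0 = 24*1 + 0 = 24, q_0 = 24*0 + 1 = 1.
  i=1: a_1=3, p_1 = 3*24 + 1 = 73, q_1 = 3*1 + 0 = 3.
  i=2: a_2=2, p_2 = 2*73 + 24 = 170, q_2 = 2*3 + 1 = 7.
  i=3: a_3=4, p_3 = 4*170 + 73 = 753, q_3 = 4*7 + 3 = 31.
  i=4: a_4=2, p_4 = 2*753 + 170 = 1676, q_4 = 2*31 + 7 = 69.
  i=5: a_5=3, p_5 = 3*1676 + 753 = 5781, q_5 = 3*69 + 31 = 238.
Check: 5781^2 - 590*238^2 = 33419961 - 33419960 = 1, so (x, y) = (5781, 238) solves the equation, and by the theorem it is the least positive solution.

(x, y) = (5781, 238)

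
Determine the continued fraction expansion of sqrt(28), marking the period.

[5; (3, 2, 3, 10)]

Write x_i = (sqrt(28) + m_i)/d_i with (m_0, d_0) = (0, 1). a_0 = floor(sqrt(28)) = 5, since 5^2 = 25 <= 28 < 36 = 6^2.
Iterate m_{i+1} = d_i*a_i - m_i, d_{i+1} = (28 - m_{i+1}^2)/d_i, a_{i+1} = floor((a_0 + m_{i+1})/d_{i+1}):
  m_1 = 1*5 - 0 = 5, d_1 = (28 - 5^2)/1 = 3/1 = 3, a_1 = floor((5 + 5)/3) = 3.
  m_2 = 3*3 - 5 = 4, d_2 = (28 - 4^2)/3 = 12/3 = 4, a_2 = floor((5 + 4)/4) = 2.
  m_3 = 4*2 - 4 = 4, d_3 = (28 - 4^2)/4 = 12/4 = 3, a_3 = floor((5 + 4)/3) = 3.
  m_4 = 3*3 - 4 = 5, d_4 = (28 - 5^2)/3 = 3/3 = 1, a_4 = floor((5 + 5)/1) = 10.
  m_5 = 1*10 - 5 = 5, d_5 = (28 - 5^2)/1 = 3/1 = 3: (m_5, d_5) = (m_1, d_1) = (5, 3), so from here the quotients repeat a_1, ..., a_4; the period length is 4.
Hence the expansion of sqrt(28) is a_0 = 5 followed by the repeating block 3, 2, 3, 10 (period 4).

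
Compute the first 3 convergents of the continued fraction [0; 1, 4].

Using the convergent recurrence p_i = a_i*p_{i-1} + p_{i-2}, q_i = a_i*q_{i-1} + q_{i-2} with p_{-2}=0, p_{-1}=1, q_{-2}=1, q_{-1}=0:
  i=0: a_0=0, p_0 = 0*1 + 0 = 0, q_0 = 0*0 + 1 = 1.
  i=1: a_1=1, p_1 = 1*0 + 1 = 1, q_1 = 1*1 + 0 = 1.
  i=2: a_2=4, p_2 = 4*1 + 0 = 4, q_2 = 4*1 + 1 = 5.

0/1, 1/1, 4/5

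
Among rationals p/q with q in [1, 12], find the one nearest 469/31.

Expand x = 469/31 as a continued fraction with the Euclidean algorithm:
  469 = 15*31 + 4, so a_0 = 15.
  31 = 7*4 + 3, so a_1 = 7.
  4 = 1*3 + 1, so a_2 = 1.
  3 = 3*1 + 0, so a_3 = 3.
so x = [15; 7, 1, 3].
Convergents (p_i = a_i*p_{i-1} + p_{i-2}, q_i = a_i*q_{i-1} + q_{i-2} with p_{-2}=0, p_{-1}=1, q_{-2}=1, q_{-1}=0), until the denominator exceeds 12:
  i=0: a_0=15, p_0 = 15*1 + 0 = 15, q_0 = 15*0 + 1 = 1.
  i=1: a_1=7, p_1 = 7*15 + 1 = 106, q_1 = 7*1 + 0 = 7.
  i=2: a_2=1, p_2 = 1*106 + 15 = 121, q_2 = 1*7 + 1 = 8.
  i=3: a_3=3, p_3 = 3*121 + 106 = 469, q_3 = 3*8 + 7 = 31.
q_3 = 31 > 12, so the last convergent with denominator <= 12 is p_2/q_2 = 121/8.
The closest fraction with denominator <= 12 is either p_2/q_2 or the intermediate fraction (k*p_2 + p_1)/(k*q_2 + q_1) with the largest k >= 1 whose denominator stays <= 12; these approach x as k grows, and every other convergent or intermediate fraction in range is farther away.
Largest k: floor((12 - q_1)/q_2) = floor((12 - 7)/8) = 0.
Since k = 0, no intermediate fraction beyond p_2/q_2 has denominator <= 12, so the convergent 121/8 is the closest (its error is |469*8 - 121*31|/(31*8) = 1/248).

121/8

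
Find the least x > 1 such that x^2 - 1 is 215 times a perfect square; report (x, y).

(x, y) = (44, 3)

First expand sqrt(215) as a continued fraction. With x_i = (sqrt(215) + m_i)/d_i and (m_0, d_0) = (0, 1): a_0 = floor(sqrt(215)) = 14, since 14^2 = 196 <= 215 < 225 = 15^2.
Iterate m_{i+1} = d_i*a_i - m_i, d_{i+1} = (215 - m_{i+1}^2)/d_i, a_{i+1} = floor((a_0 + m_{i+1})/d_{i+1}):
  m_1 = 1*14 - 0 = 14, d_1 = (215 - 14^2)/1 = 19/1 = 19, a_1 = floor((14 + 14)/19) = 1.
  m_2 = 19*1 - 14 = 5, d_2 = (215 - 5^2)/19 = 190/19 = 10, a_2 = floor((14 + 5)/10) = 1.
  m_3 = 10*1 - 5 = 5, d_3 = (215 - 5^2)/10 = 190/10 = 19, a_3 = floor((14 + 5)/19) = 1.
  m_4 = 19*1 - 5 = 14, d_4 = (215 - 14^2)/19 = 19/19 = 1, a_4 = floor((14 + 14)/1) = 28.
  m_5 = 1*28 - 14 = 14, d_5 = (215 - 14^2)/1 = 19/1 = 19: (m_5, d_5) = (m_1, d_1) = (14, 19), so from here the quotients repeat a_1, ..., a_4; the period length is 4.
So sqrt(215) = [14; (1, 1, 1, 28)] with period length k = 4.
k is even, so the fundamental solution of x^2 - 215y^2 = 1 is (p_{k-1}, q_{k-1}) = (p_3, q_3); compute convergents through index 3.
Convergents (p_i = a_i*p_{i-1} + p_{i-2}, q_i = a_i*q_{i-1} + q_{i-2} with p_{-2}=0, p_{-1}=1, q_{-2}=1, q_{-1}=0):
  i=0: a_0=14, p_0 = 14*1 + 0 = 14, q_0 = 14*0 + 1 = 1.
  i=1: a_1=1, p_1 = 1*14 + 1 = 15, q_1 = 1*1 + 0 = 1.
  i=2: a_2=1, p_2 = 1*15 + 14 = 29, q_2 = 1*1 + 1 = 2.
  i=3: a_3=1, p_3 = 1*29 + 15 = 44, q_3 = 1*2 + 1 = 3.
Check: 44^2 - 215*3^2 = 1936 - 1935 = 1, so (x, y) = (44, 3) solves the equation, and by the theorem it is the least positive solution.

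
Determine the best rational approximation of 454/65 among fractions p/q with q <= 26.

Expand x = 454/65 as a continued fraction with the Euclidean algorithm:
  454 = 6*65 + 64, so a_0 = 6.
  65 = 1*64 + 1, so a_1 = 1.
  64 = 64*1 + 0, so a_2 = 64.
so x = [6; 1, 64].
Convergents (p_i = a_i*p_{i-1} + p_{i-2}, q_i = a_i*q_{i-1} + q_{i-2} with p_{-2}=0, p_{-1}=1, q_{-2}=1, q_{-1}=0), until the denominator exceeds 26:
  i=0: a_0=6, p_0 = 6*1 + 0 = 6, q_0 = 6*0 + 1 = 1.
  i=1: a_1=1, p_1 = 1*6 + 1 = 7, q_1 = 1*1 + 0 = 1.
  i=2: a_2=64, p_2 = 64*7 + 6 = 454, q_2 = 64*1 + 1 = 65.
q_2 = 65 > 26, so the last convergent with denominator <= 26 is p_1/q_1 = 7/1.
The closest fraction with denominator <= 26 is either p_1/q_1 or the intermediate fraction (k*p_1 + p_0)/(k*q_1 + q_0) with the largest k >= 1 whose denominator stays <= 26; these approach x as k grows, and every other convergent or intermediate fraction in range is farther away.
Largest k: floor((26 - q_0)/q_1) = floor((26 - 1)/1) = 25.
That gives (25*7 + 6)/(25*1 + 1) = 181/26.
Compare the errors: |x - 7/1| = |454*1 - 7*65|/(65*1) = 1/65, and |x - 181/26| = |454*26 - 181*65|/(65*26) = 39/1690.
Cross-multiplying, 1*1690 = 1690 < 2535 = 39*65, so 1/65 is smaller: the convergent 7/1 is closer to x than 181/26.

7/1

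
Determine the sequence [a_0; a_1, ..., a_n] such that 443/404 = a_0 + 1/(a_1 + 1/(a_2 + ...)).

Run the Euclidean algorithm on 443 and 404; the successive quotients are the partial quotients a_0, a_1, ... (each step inverts the fractional part left over by the previous one):
  443 = 1*404 + 39, so a_0 = 1.
  404 = 10*39 + 14, so a_1 = 10.
  39 = 2*14 + 11, so a_2 = 2.
  14 = 1*11 + 3, so a_3 = 1.
  11 = 3*3 + 2, so a_4 = 3.
  3 = 1*2 + 1, so a_5 = 1.
  2 = 2*1 + 0, so a_6 = 2.
The remainder reaches 0 after 7 divisions, so the expansion has 7 partial quotients, read off in order.

[1; 10, 2, 1, 3, 1, 2]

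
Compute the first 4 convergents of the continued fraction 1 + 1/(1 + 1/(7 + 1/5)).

Using the convergent recurrence p_i = a_i*p_{i-1} + p_{i-2}, q_i = a_i*q_{i-1} + q_{i-2} with p_{-2}=0, p_{-1}=1, q_{-2}=1, q_{-1}=0:
  i=0: a_0=1, p_0 = 1*1 + 0 = 1, q_0 = 1*0 + 1 = 1.
  i=1: a_1=1, p_1 = 1*1 + 1 = 2, q_1 = 1*1 + 0 = 1.
  i=2: a_2=7, p_2 = 7*2 + 1 = 15, q_2 = 7*1 + 1 = 8.
  i=3: a_3=5, p_3 = 5*15 + 2 = 77, q_3 = 5*8 + 1 = 41.

1/1, 2/1, 15/8, 77/41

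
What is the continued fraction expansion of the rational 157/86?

Run the Euclidean algorithm on 157 and 86; the successive quotients are the partial quotients a_0, a_1, ... (each step inverts the fractional part left over by the previous one):
  157 = 1*86 + 71, so a_0 = 1.
  86 = 1*71 + 15, so a_1 = 1.
  71 = 4*15 + 11, so a_2 = 4.
  15 = 1*11 + 4, so a_3 = 1.
  11 = 2*4 + 3, so a_4 = 2.
  4 = 1*3 + 1, so a_5 = 1.
  3 = 3*1 + 0, so a_6 = 3.
The remainder reaches 0 after 7 divisions, so the expansion has 7 partial quotients, read off in order.

[1; 1, 4, 1, 2, 1, 3]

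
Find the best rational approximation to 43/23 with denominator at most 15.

Expand x = 43/23 as a continued fraction with the Euclidean algorithm:
  43 = 1*23 + 20, so a_0 = 1.
  23 = 1*20 + 3, so a_1 = 1.
  20 = 6*3 + 2, so a_2 = 6.
  3 = 1*2 + 1, so a_3 = 1.
  2 = 2*1 + 0, so a_4 = 2.
so x = [1; 1, 6, 1, 2].
Convergents (p_i = a_i*p_{i-1} + p_{i-2}, q_i = a_i*q_{i-1} + q_{i-2} with p_{-2}=0, p_{-1}=1, q_{-2}=1, q_{-1}=0), until the denominator exceeds 15:
  i=0: a_0=1, p_0 = 1*1 + 0 = 1, q_0 = 1*0 + 1 = 1.
  i=1: a_1=1, p_1 = 1*1 + 1 = 2, q_1 = 1*1 + 0 = 1.
  i=2: a_2=6, p_2 = 6*2 + 1 = 13, q_2 = 6*1 + 1 = 7.
  i=3: a_3=1, p_3 = 1*13 + 2 = 15, q_3 = 1*7 + 1 = 8.
  i=4: a_4=2, p_4 = 2*15 + 13 = 43, q_4 = 2*8 + 7 = 23.
q_4 = 23 > 15, so the last convergent with denominator <= 15 is p_3/q_3 = 15/8.
The closest fraction with denominator <= 15 is either p_3/q_3 or the intermediate fraction (k*p_3 + p_2)/(k*q_3 + q_2) with the largest k >= 1 whose denominator stays <= 15; these approach x as k grows, and every other convergent or intermediate fraction in range is farther away.
Largest k: floor((15 - q_2)/q_3) = floor((15 - 7)/8) = 1.
That gives (1*15 + 13)/(1*8 + 7) = 28/15.
Compare the errors: |x - 15/8| = |43*8 - 15*23|/(23*8) = 1/184, and |x - 28/15| = |43*15 - 28*23|/(23*15) = 1/345.
Cross-multiplying, 1*184 = 184 < 345 = 1*345, so 1/345 is smaller: the intermediate fraction 28/15 is closer to x than 15/8.

28/15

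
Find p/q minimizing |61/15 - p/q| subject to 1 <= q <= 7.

4/1

Expand x = 61/15 as a continued fraction with the Euclidean algorithm:
  61 = 4*15 + 1, so a_0 = 4.
  15 = 15*1 + 0, so a_1 = 15.
so x = [4; 15].
Convergents (p_i = a_i*p_{i-1} + p_{i-2}, q_i = a_i*q_{i-1} + q_{i-2} with p_{-2}=0, p_{-1}=1, q_{-2}=1, q_{-1}=0), until the denominator exceeds 7:
  i=0: a_0=4, p_0 = 4*1 + 0 = 4, q_0 = 4*0 + 1 = 1.
  i=1: a_1=15, p_1 = 15*4 + 1 = 61, q_1 = 15*1 + 0 = 15.
q_1 = 15 > 7, so the last convergent with denominator <= 7 is p_0/q_0 = 4/1.
The closest fraction with denominator <= 7 is either p_0/q_0 or the intermediate fraction (k*p_0 + p_{-1})/(k*q_0 + q_{-1}) with the largest k >= 1 whose denominator stays <= 7; these approach x as k grows, and every other convergent or intermediate fraction in range is farther away.
Largest k: floor((7 - q_{-1})/q_0) = floor((7 - 0)/1) = 7 (using the seeds p_{-1} = 1, q_{-1} = 0).
That gives (7*4 + 1)/(7*1 + 0) = 29/7.
Compare the errors: |x - 4/1| = |61*1 - 4*15|/(15*1) = 1/15, and |x - 29/7| = |61*7 - 29*15|/(15*7) = 8/105.
Cross-multiplying, 1*105 = 105 < 120 = 8*15, so 1/15 is smaller: the convergent 4/1 is closer to x than 29/7.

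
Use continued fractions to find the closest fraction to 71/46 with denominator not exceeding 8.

11/7

Expand x = 71/46 as a continued fraction with the Euclidean algorithm:
  71 = 1*46 + 25, so a_0 = 1.
  46 = 1*25 + 21, so a_1 = 1.
  25 = 1*21 + 4, so a_2 = 1.
  21 = 5*4 + 1, so a_3 = 5.
  4 = 4*1 + 0, so a_4 = 4.
so x = [1; 1, 1, 5, 4].
Convergents (p_i = a_i*p_{i-1} + p_{i-2}, q_i = a_i*q_{i-1} + q_{i-2} with p_{-2}=0, p_{-1}=1, q_{-2}=1, q_{-1}=0), until the denominator exceeds 8:
  i=0: a_0=1, p_0 = 1*1 + 0 = 1, q_0 = 1*0 + 1 = 1.
  i=1: a_1=1, p_1 = 1*1 + 1 = 2, q_1 = 1*1 + 0 = 1.
  i=2: a_2=1, p_2 = 1*2 + 1 = 3, q_2 = 1*1 + 1 = 2.
  i=3: a_3=5, p_3 = 5*3 + 2 = 17, q_3 = 5*2 + 1 = 11.
q_3 = 11 > 8, so the last convergent with denominator <= 8 is p_2/q_2 = 3/2.
The closest fraction with denominator <= 8 is either p_2/q_2 or the intermediate fraction (k*p_2 + p_1)/(k*q_2 + q_1) with the largest k >= 1 whose denominator stays <= 8; these approach x as k grows, and every other convergent or intermediate fraction in range is farther away.
Largest k: floor((8 - q_1)/q_2) = floor((8 - 1)/2) = 3.
That gives (3*3 + 2)/(3*2 + 1) = 11/7.
Compare the errors: |x - 3/2| = |71*2 - 3*46|/(46*2) = 4/92, and |x - 11/7| = |71*7 - 11*46|/(46*7) = 9/322.
Cross-multiplying, 9*92 = 828 < 1288 = 4*322, so 9/322 is smaller: the intermediate fraction 11/7 is closer to x than 3/2.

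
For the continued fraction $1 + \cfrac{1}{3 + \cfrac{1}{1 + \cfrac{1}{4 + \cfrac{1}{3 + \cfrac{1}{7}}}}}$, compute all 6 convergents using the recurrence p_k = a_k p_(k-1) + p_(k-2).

1/1, 4/3, 5/4, 24/19, 77/61, 563/446

Using the convergent recurrence p_i = a_i*p_{i-1} + p_{i-2}, q_i = a_i*q_{i-1} + q_{i-2} with p_{-2}=0, p_{-1}=1, q_{-2}=1, q_{-1}=0:
  i=0: a_0=1, p_0 = 1*1 + 0 = 1, q_0 = 1*0 + 1 = 1.
  i=1: a_1=3, p_1 = 3*1 + 1 = 4, q_1 = 3*1 + 0 = 3.
  i=2: a_2=1, p_2 = 1*4 + 1 = 5, q_2 = 1*3 + 1 = 4.
  i=3: a_3=4, p_3 = 4*5 + 4 = 24, q_3 = 4*4 + 3 = 19.
  i=4: a_4=3, p_4 = 3*24 + 5 = 77, q_4 = 3*19 + 4 = 61.
  i=5: a_5=7, p_5 = 7*77 + 24 = 563, q_5 = 7*61 + 19 = 446.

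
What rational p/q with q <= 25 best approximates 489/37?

Expand x = 489/37 as a continued fraction with the Euclidean algorithm:
  489 = 13*37 + 8, so a_0 = 13.
  37 = 4*8 + 5, so a_1 = 4.
  8 = 1*5 + 3, so a_2 = 1.
  5 = 1*3 + 2, so a_3 = 1.
  3 = 1*2 + 1, so a_4 = 1.
  2 = 2*1 + 0, so a_5 = 2.
so x = [13; 4, 1, 1, 1, 2].
Convergents (p_i = a_i*p_{i-1} + p_{i-2}, q_i = a_i*q_{i-1} + q_{i-2} with p_{-2}=0, p_{-1}=1, q_{-2}=1, q_{-1}=0), until the denominator exceeds 25:
  i=0: a_0=13, p_0 = 13*1 + 0 = 13, q_0 = 13*0 + 1 = 1.
  i=1: a_1=4, p_1 = 4*13 + 1 = 53, q_1 = 4*1 + 0 = 4.
  i=2: a_2=1, p_2 = 1*53 + 13 = 66, q_2 = 1*4 + 1 = 5.
  i=3: a_3=1, p_3 = 1*66 + 53 = 119, q_3 = 1*5 + 4 = 9.
  i=4: a_4=1, p_4 = 1*119 + 66 = 185, q_4 = 1*9 + 5 = 14.
  i=5: a_5=2, p_5 = 2*185 + 119 = 489, q_5 = 2*14 + 9 = 37.
q_5 = 37 > 25, so the last convergent with denominator <= 25 is p_4/q_4 = 185/14.
The closest fraction with denominator <= 25 is either p_4/q_4 or the intermediate fraction (k*p_4 + p_3)/(k*q_4 + q_3) with the largest k >= 1 whose denominator stays <= 25; these approach x as k grows, and every other convergent or intermediate fraction in range is farther away.
Largest k: floor((25 - q_3)/q_4) = floor((25 - 9)/14) = 1.
That gives (1*185 + 119)/(1*14 + 9) = 304/23.
Compare the errors: |x - 185/14| = |489*14 - 185*37|/(37*14) = 1/518, and |x - 304/23| = |489*23 - 304*37|/(37*23) = 1/851.
Cross-multiplying, 1*518 = 518 < 851 = 1*851, so 1/851 is smaller: the intermediate fraction 304/23 is closer to x than 185/14.

304/23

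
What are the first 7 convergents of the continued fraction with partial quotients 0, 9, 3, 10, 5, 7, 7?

Using the convergent recurrence p_i = a_i*p_{i-1} + p_{i-2}, q_i = a_i*q_{i-1} + q_{i-2} with p_{-2}=0, p_{-1}=1, q_{-2}=1, q_{-1}=0:
  i=0: a_0=0, p_0 = 0*1 + 0 = 0, q_0 = 0*0 + 1 = 1.
  i=1: a_1=9, p_1 = 9*0 + 1 = 1, q_1 = 9*1 + 0 = 9.
  i=2: a_2=3, p_2 = 3*1 + 0 = 3, q_2 = 3*9 + 1 = 28.
  i=3: a_3=10, p_3 = 10*3 + 1 = 31, q_3 = 10*28 + 9 = 289.
  i=4: a_4=5, p_4 = 5*31 + 3 = 158, q_4 = 5*289 + 28 = 1473.
  i=5: a_5=7, p_5 = 7*158 + 31 = 1137, q_5 = 7*1473 + 289 = 10600.
  i=6: a_6=7, p_6 = 7*1137 + 158 = 8117, q_6 = 7*10600 + 1473 = 75673.

0/1, 1/9, 3/28, 31/289, 158/1473, 1137/10600, 8117/75673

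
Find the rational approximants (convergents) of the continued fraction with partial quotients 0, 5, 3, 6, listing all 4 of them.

Using the convergent recurrence p_i = a_i*p_{i-1} + p_{i-2}, q_i = a_i*q_{i-1} + q_{i-2} with p_{-2}=0, p_{-1}=1, q_{-2}=1, q_{-1}=0:
  i=0: a_0=0, p_0 = 0*1 + 0 = 0, q_0 = 0*0 + 1 = 1.
  i=1: a_1=5, p_1 = 5*0 + 1 = 1, q_1 = 5*1 + 0 = 5.
  i=2: a_2=3, p_2 = 3*1 + 0 = 3, q_2 = 3*5 + 1 = 16.
  i=3: a_3=6, p_3 = 6*3 + 1 = 19, q_3 = 6*16 + 5 = 101.

0/1, 1/5, 3/16, 19/101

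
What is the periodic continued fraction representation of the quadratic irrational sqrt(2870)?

Write x_i = (sqrt(2870) + m_i)/d_i with (m_0, d_0) = (0, 1). a_0 = floor(sqrt(2870)) = 53, since 53^2 = 2809 <= 2870 < 2916 = 54^2.
Iterate m_{i+1} = d_i*a_i - m_i, d_{i+1} = (2870 - m_{i+1}^2)/d_i, a_{i+1} = floor((a_0 + m_{i+1})/d_{i+1}):
  m_1 = 1*53 - 0 = 53, d_1 = (2870 - 53^2)/1 = 61/1 = 61, a_1 = floor((53 + 53)/61) = 1.
  m_2 = 61*1 - 53 = 8, d_2 = (2870 - 8^2)/61 = 2806/61 = 46, a_2 = floor((53 + 8)/46) = 1.
  m_3 = 46*1 - 8 = 38, d_3 = (2870 - 38^2)/46 = 1426/46 = 31, a_3 = floor((53 + 38)/31) = 2.
  m_4 = 31*2 - 38 = 24, d_4 = (2870 - 24^2)/31 = 2294/31 = 74, a_4 = floor((53 + 24)/74) = 1.
  m_5 = 74*1 - 24 = 50, d_5 = (2870 - 50^2)/74 = 370/74 = 5, a_5 = floor((53 + 50)/5) = 20.
  m_6 = 5*20 - 50 = 50, d_6 = (2870 - 50^2)/5 = 370/5 = 74, a_6 = floor((53 + 50)/74) = 1.
  m_7 = 74*1 - 50 = 24, d_7 = (2870 - 24^2)/74 = 2294/74 = 31, a_7 = floor((53 + 24)/31) = 2.
  m_8 = 31*2 - 24 = 38, d_8 = (2870 - 38^2)/31 = 1426/31 = 46, a_8 = floor((53 + 38)/46) = 1.
  m_9 = 46*1 - 38 = 8, d_9 = (2870 - 8^2)/46 = 2806/46 = 61, a_9 = floor((53 + 8)/61) = 1.
  m_10 = 61*1 - 8 = 53, d_10 = (2870 - 53^2)/61 = 61/61 = 1, a_10 = floor((53 + 53)/1) = 106.
  m_11 = 1*106 - 53 = 53, d_11 = (2870 - 53^2)/1 = 61/1 = 61: (m_11, d_11) = (m_1, d_1) = (53, 61), so from here the quotients repeat a_1, ..., a_10; the period length is 10.
Hence the expansion of sqrt(2870) is a_0 = 53 followed by the repeating block 1, 1, 2, 1, 20, 1, 2, 1, 1, 106 (period 10).

[53; (1, 1, 2, 1, 20, 1, 2, 1, 1, 106)]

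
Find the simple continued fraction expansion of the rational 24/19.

[1; 3, 1, 4]

Run the Euclidean algorithm on 24 and 19; the successive quotients are the partial quotients a_0, a_1, ... (each step inverts the fractional part left over by the previous one):
  24 = 1*19 + 5, so a_0 = 1.
  19 = 3*5 + 4, so a_1 = 3.
  5 = 1*4 + 1, so a_2 = 1.
  4 = 4*1 + 0, so a_3 = 4.
The remainder reaches 0 after 4 divisions, so the expansion has 4 partial quotients, read off in order.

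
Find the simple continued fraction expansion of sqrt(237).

[15; (2, 1, 1, 7, 10, 7, 1, 1, 2, 30)]

Write x_i = (sqrt(237) + m_i)/d_i with (m_0, d_0) = (0, 1). a_0 = floor(sqrt(237)) = 15, since 15^2 = 225 <= 237 < 256 = 16^2.
Iterate m_{i+1} = d_i*a_i - m_i, d_{i+1} = (237 - m_{i+1}^2)/d_i, a_{i+1} = floor((a_0 + m_{i+1})/d_{i+1}):
  m_1 = 1*15 - 0 = 15, d_1 = (237 - 15^2)/1 = 12/1 = 12, a_1 = floor((15 + 15)/12) = 2.
  m_2 = 12*2 - 15 = 9, d_2 = (237 - 9^2)/12 = 156/12 = 13, a_2 = floor((15 + 9)/13) = 1.
  m_3 = 13*1 - 9 = 4, d_3 = (237 - 4^2)/13 = 221/13 = 17, a_3 = floor((15 + 4)/17) = 1.
  m_4 = 17*1 - 4 = 13, d_4 = (237 - 13^2)/17 = 68/17 = 4, a_4 = floor((15 + 13)/4) = 7.
  m_5 = 4*7 - 13 = 15, d_5 = (237 - 15^2)/4 = 12/4 = 3, a_5 = floor((15 + 15)/3) = 10.
  m_6 = 3*10 - 15 = 15, d_6 = (237 - 15^2)/3 = 12/3 = 4, a_6 = floor((15 + 15)/4) = 7.
  m_7 = 4*7 - 15 = 13, d_7 = (237 - 13^2)/4 = 68/4 = 17, a_7 = floor((15 + 13)/17) = 1.
  m_8 = 17*1 - 13 = 4, d_8 = (237 - 4^2)/17 = 221/17 = 13, a_8 = floor((15 + 4)/13) = 1.
  m_9 = 13*1 - 4 = 9, d_9 = (237 - 9^2)/13 = 156/13 = 12, a_9 = floor((15 + 9)/12) = 2.
  m_10 = 12*2 - 9 = 15, d_10 = (237 - 15^2)/12 = 12/12 = 1, a_10 = floor((15 + 15)/1) = 30.
  m_11 = 1*30 - 15 = 15, d_11 = (237 - 15^2)/1 = 12/1 = 12: (m_11, d_11) = (m_1, d_1) = (15, 12), so from here the quotients repeat a_1, ..., a_10; the period length is 10.
Hence the expansion of sqrt(237) is a_0 = 15 followed by the repeating block 2, 1, 1, 7, 10, 7, 1, 1, 2, 30 (period 10).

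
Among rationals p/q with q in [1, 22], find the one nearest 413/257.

Expand x = 413/257 as a continued fraction with the Euclidean algorithm:
  413 = 1*257 + 156, so a_0 = 1.
  257 = 1*156 + 101, so a_1 = 1.
  156 = 1*101 + 55, so a_2 = 1.
  101 = 1*55 + 46, so a_3 = 1.
  55 = 1*46 + 9, so a_4 = 1.
  46 = 5*9 + 1, so a_5 = 5.
  9 = 9*1 + 0, so a_6 = 9.
so x = [1; 1, 1, 1, 1, 5, 9].
Convergents (p_i = a_i*p_{i-1} + p_{i-2}, q_i = a_i*q_{i-1} + q_{i-2} with p_{-2}=0, p_{-1}=1, q_{-2}=1, q_{-1}=0), until the denominator exceeds 22:
  i=0: a_0=1, p_0 = 1*1 + 0 = 1, q_0 = 1*0 + 1 = 1.
  i=1: a_1=1, p_1 = 1*1 + 1 = 2, q_1 = 1*1 + 0 = 1.
  i=2: a_2=1, p_2 = 1*2 + 1 = 3, q_2 = 1*1 + 1 = 2.
  i=3: a_3=1, p_3 = 1*3 + 2 = 5, q_3 = 1*2 + 1 = 3.
  i=4: a_4=1, p_4 = 1*5 + 3 = 8, q_4 = 1*3 + 2 = 5.
  i=5: a_5=5, p_5 = 5*8 + 5 = 45, q_5 = 5*5 + 3 = 28.
q_5 = 28 > 22, so the last convergent with denominator <= 22 is p_4/q_4 = 8/5.
The closest fraction with denominator <= 22 is either p_4/q_4 or the intermediate fraction (k*p_4 + p_3)/(k*q_4 + q_3) with the largest k >= 1 whose denominator stays <= 22; these approach x as k grows, and every other convergent or intermediate fraction in range is farther away.
Largest k: floor((22 - q_3)/q_4) = floor((22 - 3)/5) = 3.
That gives (3*8 + 5)/(3*5 + 3) = 29/18.
Compare the errors: |x - 8/5| = |413*5 - 8*257|/(257*5) = 9/1285, and |x - 29/18| = |413*18 - 29*257|/(257*18) = 19/4626.
Cross-multiplying, 19*1285 = 24415 < 41634 = 9*4626, so 19/4626 is smaller: the intermediate fraction 29/18 is closer to x than 8/5.

29/18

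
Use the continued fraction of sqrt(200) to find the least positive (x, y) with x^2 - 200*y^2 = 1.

First expand sqrt(200) as a continued fraction. With x_i = (sqrt(200) + m_i)/d_i and (m_0, d_0) = (0, 1): a_0 = floor(sqrt(200)) = 14, since 14^2 = 196 <= 200 < 225 = 15^2.
Iterate m_{i+1} = d_i*a_i - m_i, d_{i+1} = (200 - m_{i+1}^2)/d_i, a_{i+1} = floor((a_0 + m_{i+1})/d_{i+1}):
  m_1 = 1*14 - 0 = 14, d_1 = (200 - 14^2)/1 = 4/1 = 4, a_1 = floor((14 + 14)/4) = 7.
  m_2 = 4*7 - 14 = 14, d_2 = (200 - 14^2)/4 = 4/4 = 1, a_2 = floor((14 + 14)/1) = 28.
  m_3 = 1*28 - 14 = 14, d_3 = (200 - 14^2)/1 = 4/1 = 4: (m_3, d_3) = (m_1, d_1) = (14, 4), so from here the quotients repeat a_1, a_2; the period length is 2.
So sqrt(200) = [14; (7, 28)] with period length k = 2.
k is even, so the fundamental solution of x^2 - 200y^2 = 1 is (p_{k-1}, q_{k-1}) = (p_1, q_1); compute convergents through index 1.
Convergents (p_i = a_i*p_{i-1} + p_{i-2}, q_i = a_i*q_{i-1} + q_{i-2} with p_{-2}=0, p_{-1}=1, q_{-2}=1, q_{-1}=0):
  i=0: a_0=14, p_0 = 14*1 + 0 = 14, q_0 = 14*0 + 1 = 1.
  i=1: a_1=7, p_1 = 7*14 + 1 = 99, q_1 = 7*1 + 0 = 7.
Check: 99^2 - 200*7^2 = 9801 - 9800 = 1, so (x, y) = (99, 7) solves the equation, and by the theorem it is the least positive solution.

(x, y) = (99, 7)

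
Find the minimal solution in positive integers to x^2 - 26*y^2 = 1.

First expand sqrt(26) as a continued fraction. With x_i = (sqrt(26) + m_i)/d_i and (m_0, d_0) = (0, 1): a_0 = floor(sqrt(26)) = 5, since 5^2 = 25 <= 26 < 36 = 6^2.
Iterate m_{i+1} = d_i*a_i - m_i, d_{i+1} = (26 - m_{i+1}^2)/d_i, a_{i+1} = floor((a_0 + m_{i+1})/d_{i+1}):
  m_1 = 1*5 - 0 = 5, d_1 = (26 - 5^2)/1 = 1/1 = 1, a_1 = floor((5 + 5)/1) = 10.
  m_2 = 1*10 - 5 = 5, d_2 = (26 - 5^2)/1 = 1/1 = 1: (m_2, d_2) = (m_1, d_1) = (5, 1), so from here the quotient a_1 repeats; the period length is 1.
So sqrt(26) = [5; (10)] with period length k = 1.
k is odd, so (p_{k-1}, q_{k-1}) only solves x^2 - 26y^2 = -1 and the fundamental solution of x^2 - 26y^2 = 1 is (p_{2k-1}, q_{2k-1}) = (p_1, q_1); compute convergents through index 1, running through the period twice.
Convergents (p_i = a_i*p_{i-1} + p_{i-2}, q_i = a_i*q_{i-1} + q_{i-2} with p_{-2}=0, p_{-1}=1, q_{-2}=1, q_{-1}=0):
  i=0: a_0=5, p_0 = 5*1 + 0 = 5, q_0 = 5*0 + 1 = 1.
  i=1: a_1=10, p_1 = 10*5 + 1 = 51, q_1 = 10*1 + 0 = 10.
Indeed p_0^2 - 26*q_0^2 = 25 - 26 = -1, not +1.
Check: 51^2 - 26*10^2 = 2601 - 2600 = 1, so (x, y) = (51, 10) solves the equation, and by the theorem it is the least positive solution.

(x, y) = (51, 10)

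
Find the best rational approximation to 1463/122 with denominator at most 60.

Expand x = 1463/122 as a continued fraction with the Euclidean algorithm:
  1463 = 11*122 + 121, so a_0 = 11.
  122 = 1*121 + 1, so a_1 = 1.
  121 = 121*1 + 0, so a_2 = 121.
so x = [11; 1, 121].
Convergents (p_i = a_i*p_{i-1} + p_{i-2}, q_i = a_i*q_{i-1} + q_{i-2} with p_{-2}=0, p_{-1}=1, q_{-2}=1, q_{-1}=0), until the denominator exceeds 60:
  i=0: a_0=11, p_0 = 11*1 + 0 = 11, q_0 = 11*0 + 1 = 1.
  i=1: a_1=1, p_1 = 1*11 + 1 = 12, q_1 = 1*1 + 0 = 1.
  i=2: a_2=121, p_2 = 121*12 + 11 = 1463, q_2 = 121*1 + 1 = 122.
q_2 = 122 > 60, so the last convergent with denominator <= 60 is p_1/q_1 = 12/1.
The closest fraction with denominator <= 60 is either p_1/q_1 or the intermediate fraction (k*p_1 + p_0)/(k*q_1 + q_0) with the largest k >= 1 whose denominator stays <= 60; these approach x as k grows, and every other convergent or intermediate fraction in range is farther away.
Largest k: floor((60 - q_0)/q_1) = floor((60 - 1)/1) = 59.
That gives (59*12 + 11)/(59*1 + 1) = 719/60.
Compare the errors: |x - 12/1| = |1463*1 - 12*122|/(122*1) = 1/122, and |x - 719/60| = |1463*60 - 719*122|/(122*60) = 62/7320.
Cross-multiplying, 1*7320 = 7320 < 7564 = 62*122, so 1/122 is smaller: the convergent 12/1 is closer to x than 719/60.

12/1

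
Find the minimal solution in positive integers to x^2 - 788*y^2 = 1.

(x, y) = (393, 14)

First expand sqrt(788) as a continued fraction. With x_i = (sqrt(788) + m_i)/d_i and (m_0, d_0) = (0, 1): a_0 = floor(sqrt(788)) = 28, since 28^2 = 784 <= 788 < 841 = 29^2.
Iterate m_{i+1} = d_i*a_i - m_i, d_{i+1} = (788 - m_{i+1}^2)/d_i, a_{i+1} = floor((a_0 + m_{i+1})/d_{i+1}):
  m_1 = 1*28 - 0 = 28, d_1 = (788 - 28^2)/1 = 4/1 = 4, a_1 = floor((28 + 28)/4) = 14.
  m_2 = 4*14 - 28 = 28, d_2 = (788 - 28^2)/4 = 4/4 = 1, a_2 = floor((28 + 28)/1) = 56.
  m_3 = 1*56 - 28 = 28, d_3 = (788 - 28^2)/1 = 4/1 = 4: (m_3, d_3) = (m_1, d_1) = (28, 4), so from here the quotients repeat a_1, a_2; the period length is 2.
So sqrt(788) = [28; (14, 56)] with period length k = 2.
k is even, so the fundamental solution of x^2 - 788y^2 = 1 is (p_{k-1}, q_{k-1}) = (p_1, q_1); compute convergents through index 1.
Convergents (p_i = a_i*p_{i-1} + p_{i-2}, q_i = a_i*q_{i-1} + q_{i-2} with p_{-2}=0, p_{-1}=1, q_{-2}=1, q_{-1}=0):
  i=0: a_0=28, p_0 = 28*1 + 0 = 28, q_0 = 28*0 + 1 = 1.
  i=1: a_1=14, p_1 = 14*28 + 1 = 393, q_1 = 14*1 + 0 = 14.
Check: 393^2 - 788*14^2 = 154449 - 154448 = 1, so (x, y) = (393, 14) solves the equation, and by the theorem it is the least positive solution.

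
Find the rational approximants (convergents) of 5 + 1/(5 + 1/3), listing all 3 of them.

5/1, 26/5, 83/16

Using the convergent recurrence p_i = a_i*p_{i-1} + p_{i-2}, q_i = a_i*q_{i-1} + q_{i-2} with p_{-2}=0, p_{-1}=1, q_{-2}=1, q_{-1}=0:
  i=0: a_0=5, p_0 = 5*1 + 0 = 5, q_0 = 5*0 + 1 = 1.
  i=1: a_1=5, p_1 = 5*5 + 1 = 26, q_1 = 5*1 + 0 = 5.
  i=2: a_2=3, p_2 = 3*26 + 5 = 83, q_2 = 3*5 + 1 = 16.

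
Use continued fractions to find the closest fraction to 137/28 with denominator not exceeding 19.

93/19

Expand x = 137/28 as a continued fraction with the Euclidean algorithm:
  137 = 4*28 + 25, so a_0 = 4.
  28 = 1*25 + 3, so a_1 = 1.
  25 = 8*3 + 1, so a_2 = 8.
  3 = 3*1 + 0, so a_3 = 3.
so x = [4; 1, 8, 3].
Convergents (p_i = a_i*p_{i-1} + p_{i-2}, q_i = a_i*q_{i-1} + q_{i-2} with p_{-2}=0, p_{-1}=1, q_{-2}=1, q_{-1}=0), until the denominator exceeds 19:
  i=0: a_0=4, p_0 = 4*1 + 0 = 4, q_0 = 4*0 + 1 = 1.
  i=1: a_1=1, p_1 = 1*4 + 1 = 5, q_1 = 1*1 + 0 = 1.
  i=2: a_2=8, p_2 = 8*5 + 4 = 44, q_2 = 8*1 + 1 = 9.
  i=3: a_3=3, p_3 = 3*44 + 5 = 137, q_3 = 3*9 + 1 = 28.
q_3 = 28 > 19, so the last convergent with denominator <= 19 is p_2/q_2 = 44/9.
The closest fraction with denominator <= 19 is either p_2/q_2 or the intermediate fraction (k*p_2 + p_1)/(k*q_2 + q_1) with the largest k >= 1 whose denominator stays <= 19; these approach x as k grows, and every other convergent or intermediate fraction in range is farther away.
Largest k: floor((19 - q_1)/q_2) = floor((19 - 1)/9) = 2.
That gives (2*44 + 5)/(2*9 + 1) = 93/19.
Compare the errors: |x - 44/9| = |137*9 - 44*28|/(28*9) = 1/252, and |x - 93/19| = |137*19 - 93*28|/(28*19) = 1/532.
Cross-multiplying, 1*252 = 252 < 532 = 1*532, so 1/532 is smaller: the intermediate fraction 93/19 is closer to x than 44/9.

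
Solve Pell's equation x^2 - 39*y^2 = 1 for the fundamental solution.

First expand sqrt(39) as a continued fraction. With x_i = (sqrt(39) + m_i)/d_i and (m_0, d_0) = (0, 1): a_0 = floor(sqrt(39)) = 6, since 6^2 = 36 <= 39 < 49 = 7^2.
Iterate m_{i+1} = d_i*a_i - m_i, d_{i+1} = (39 - m_{i+1}^2)/d_i, a_{i+1} = floor((a_0 + m_{i+1})/d_{i+1}):
  m_1 = 1*6 - 0 = 6, d_1 = (39 - 6^2)/1 = 3/1 = 3, a_1 = floor((6 + 6)/3) = 4.
  m_2 = 3*4 - 6 = 6, d_2 = (39 - 6^2)/3 = 3/3 = 1, a_2 = floor((6 + 6)/1) = 12.
  m_3 = 1*12 - 6 = 6, d_3 = (39 - 6^2)/1 = 3/1 = 3: (m_3, d_3) = (m_1, d_1) = (6, 3), so from here the quotients repeat a_1, a_2; the period length is 2.
So sqrt(39) = [6; (4, 12)] with period length k = 2.
k is even, so the fundamental solution of x^2 - 39y^2 = 1 is (p_{k-1}, q_{k-1}) = (p_1, q_1); compute convergents through index 1.
Convergents (p_i = a_i*p_{i-1} + p_{i-2}, q_i = a_i*q_{i-1} + q_{i-2} with p_{-2}=0, p_{-1}=1, q_{-2}=1, q_{-1}=0):
  i=0: a_0=6, p_0 = 6*1 + 0 = 6, q_0 = 6*0 + 1 = 1.
  i=1: a_1=4, p_1 = 4*6 + 1 = 25, q_1 = 4*1 + 0 = 4.
Check: 25^2 - 39*4^2 = 625 - 624 = 1, so (x, y) = (25, 4) solves the equation, and by the theorem it is the least positive solution.

(x, y) = (25, 4)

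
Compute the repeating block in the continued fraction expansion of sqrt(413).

[20; (3, 9, 1, 4, 1, 9, 3, 40)]

Write x_i = (sqrt(413) + m_i)/d_i with (m_0, d_0) = (0, 1). a_0 = floor(sqrt(413)) = 20, since 20^2 = 400 <= 413 < 441 = 21^2.
Iterate m_{i+1} = d_i*a_i - m_i, d_{i+1} = (413 - m_{i+1}^2)/d_i, a_{i+1} = floor((a_0 + m_{i+1})/d_{i+1}):
  m_1 = 1*20 - 0 = 20, d_1 = (413 - 20^2)/1 = 13/1 = 13, a_1 = floor((20 + 20)/13) = 3.
  m_2 = 13*3 - 20 = 19, d_2 = (413 - 19^2)/13 = 52/13 = 4, a_2 = floor((20 + 19)/4) = 9.
  m_3 = 4*9 - 19 = 17, d_3 = (413 - 17^2)/4 = 124/4 = 31, a_3 = floor((20 + 17)/31) = 1.
  m_4 = 31*1 - 17 = 14, d_4 = (413 - 14^2)/31 = 217/31 = 7, a_4 = floor((20 + 14)/7) = 4.
  m_5 = 7*4 - 14 = 14, d_5 = (413 - 14^2)/7 = 217/7 = 31, a_5 = floor((20 + 14)/31) = 1.
  m_6 = 31*1 - 14 = 17, d_6 = (413 - 17^2)/31 = 124/31 = 4, a_6 = floor((20 + 17)/4) = 9.
  m_7 = 4*9 - 17 = 19, d_7 = (413 - 19^2)/4 = 52/4 = 13, a_7 = floor((20 + 19)/13) = 3.
  m_8 = 13*3 - 19 = 20, d_8 = (413 - 20^2)/13 = 13/13 = 1, a_8 = floor((20 + 20)/1) = 40.
  m_9 = 1*40 - 20 = 20, d_9 = (413 - 20^2)/1 = 13/1 = 13: (m_9, d_9) = (m_1, d_1) = (20, 13), so from here the quotients repeat a_1, ..., a_8; the period length is 8.
Hence the expansion of sqrt(413) is a_0 = 20 followed by the repeating block 3, 9, 1, 4, 1, 9, 3, 40 (period 8).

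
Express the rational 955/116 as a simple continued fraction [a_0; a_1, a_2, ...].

Run the Euclidean algorithm on 955 and 116; the successive quotients are the partial quotients a_0, a_1, ... (each step inverts the fractional part left over by the previous one):
  955 = 8*116 + 27, so a_0 = 8.
  116 = 4*27 + 8, so a_1 = 4.
  27 = 3*8 + 3, so a_2 = 3.
  8 = 2*3 + 2, so a_3 = 2.
  3 = 1*2 + 1, so a_4 = 1.
  2 = 2*1 + 0, so a_5 = 2.
The remainder reaches 0 after 6 divisions, so the expansion has 6 partial quotients, read off in order.

[8; 4, 3, 2, 1, 2]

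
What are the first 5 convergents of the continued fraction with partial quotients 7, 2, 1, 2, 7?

Using the convergent recurrence p_i = a_i*p_{i-1} + p_{i-2}, q_i = a_i*q_{i-1} + q_{i-2} with p_{-2}=0, p_{-1}=1, q_{-2}=1, q_{-1}=0:
  i=0: a_0=7, p_0 = 7*1 + 0 = 7, q_0 = 7*0 + 1 = 1.
  i=1: a_1=2, p_1 = 2*7 + 1 = 15, q_1 = 2*1 + 0 = 2.
  i=2: a_2=1, p_2 = 1*15 + 7 = 22, q_2 = 1*2 + 1 = 3.
  i=3: a_3=2, p_3 = 2*22 + 15 = 59, q_3 = 2*3 + 2 = 8.
  i=4: a_4=7, p_4 = 7*59 + 22 = 435, q_4 = 7*8 + 3 = 59.

7/1, 15/2, 22/3, 59/8, 435/59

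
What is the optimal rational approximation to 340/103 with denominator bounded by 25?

33/10

Expand x = 340/103 as a continued fraction with the Euclidean algorithm:
  340 = 3*103 + 31, so a_0 = 3.
  103 = 3*31 + 10, so a_1 = 3.
  31 = 3*10 + 1, so a_2 = 3.
  10 = 10*1 + 0, so a_3 = 10.
so x = [3; 3, 3, 10].
Convergents (p_i = a_i*p_{i-1} + p_{i-2}, q_i = a_i*q_{i-1} + q_{i-2} with p_{-2}=0, p_{-1}=1, q_{-2}=1, q_{-1}=0), until the denominator exceeds 25:
  i=0: a_0=3, p_0 = 3*1 + 0 = 3, q_0 = 3*0 + 1 = 1.
  i=1: a_1=3, p_1 = 3*3 + 1 = 10, q_1 = 3*1 + 0 = 3.
  i=2: a_2=3, p_2 = 3*10 + 3 = 33, q_2 = 3*3 + 1 = 10.
  i=3: a_3=10, p_3 = 10*33 + 10 = 340, q_3 = 10*10 + 3 = 103.
q_3 = 103 > 25, so the last convergent with denominator <= 25 is p_2/q_2 = 33/10.
The closest fraction with denominator <= 25 is either p_2/q_2 or the intermediate fraction (k*p_2 + p_1)/(k*q_2 + q_1) with the largest k >= 1 whose denominator stays <= 25; these approach x as k grows, and every other convergent or intermediate fraction in range is farther away.
Largest k: floor((25 - q_1)/q_2) = floor((25 - 3)/10) = 2.
That gives (2*33 + 10)/(2*10 + 3) = 76/23.
Compare the errors: |x - 33/10| = |340*10 - 33*103|/(103*10) = 1/1030, and |x - 76/23| = |340*23 - 76*103|/(103*23) = 8/2369.
Cross-multiplying, 1*2369 = 2369 < 8240 = 8*1030, so 1/1030 is smaller: the convergent 33/10 is closer to x than 76/23.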